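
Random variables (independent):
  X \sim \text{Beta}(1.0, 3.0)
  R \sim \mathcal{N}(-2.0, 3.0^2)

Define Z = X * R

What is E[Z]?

For independent RVs: E[XY] = E[X]*E[Y]
E[X] = 0.25
E[R] = -2
E[Z] = 0.25 * (-2) = -0.5

-0.5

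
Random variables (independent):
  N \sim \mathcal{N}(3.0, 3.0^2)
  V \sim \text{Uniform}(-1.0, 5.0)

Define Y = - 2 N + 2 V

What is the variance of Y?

For independent RVs: Var(aX + bY) = a²Var(X) + b²Var(Y)
Var(N) = 9
Var(V) = 3
Var(Y) = (-2)²*9 + 2²*3
= 4*9 + 4*3 = 48

48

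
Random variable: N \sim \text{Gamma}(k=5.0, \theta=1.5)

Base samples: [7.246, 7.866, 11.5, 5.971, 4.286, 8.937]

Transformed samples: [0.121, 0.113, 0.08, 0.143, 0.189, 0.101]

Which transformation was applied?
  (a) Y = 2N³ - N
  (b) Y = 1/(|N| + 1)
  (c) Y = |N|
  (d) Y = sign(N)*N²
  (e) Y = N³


Checking option (b) Y = 1/(|N| + 1):
  N = 7.246 -> Y = 0.121 ✓
  N = 7.866 -> Y = 0.113 ✓
  N = 11.5 -> Y = 0.08 ✓
All samples match this transformation.

(b) 1/(|N| + 1)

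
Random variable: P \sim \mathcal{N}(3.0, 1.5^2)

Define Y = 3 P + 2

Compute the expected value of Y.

For Y = 3P + 2:
E[Y] = 3 * E[P] + 2
E[P] = 3.0 = 3
E[Y] = 3 * 3 + 2 = 11

11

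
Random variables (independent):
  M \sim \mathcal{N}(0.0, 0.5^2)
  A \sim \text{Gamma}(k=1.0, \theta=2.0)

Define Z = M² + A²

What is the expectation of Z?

E[Z] = E[M²] + E[A²]
E[M²] = Var(M) + E[M]² = 0.25 + 0 = 0.25
E[A²] = Var(A) + E[A]² = 4 + 4 = 8
E[Z] = 0.25 + 8 = 8.25

8.25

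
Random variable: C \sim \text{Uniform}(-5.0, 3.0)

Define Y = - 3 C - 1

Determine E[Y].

For Y = -3C - 1:
E[Y] = -3 * E[C] - 1
E[C] = (-5 + 3)/2 = -1
E[Y] = -3 * (-1) - 1 = 2

2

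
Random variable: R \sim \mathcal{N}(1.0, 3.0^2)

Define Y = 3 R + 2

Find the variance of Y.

For Y = aR + b: Var(Y) = a² * Var(R)
Var(R) = 3.0^2 = 9
Var(Y) = 3² * 9 = 9 * 9 = 81

81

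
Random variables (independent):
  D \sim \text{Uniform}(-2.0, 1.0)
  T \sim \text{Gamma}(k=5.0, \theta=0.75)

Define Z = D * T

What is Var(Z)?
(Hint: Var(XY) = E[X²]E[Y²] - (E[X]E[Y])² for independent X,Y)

Var(XY) = E[X²]E[Y²] - (E[X]E[Y])²
E[D] = -0.5, Var(D) = 0.75
E[T] = 3.75, Var(T) = 2.8125
E[D²] = 0.75 + (-0.5)² = 1
E[T²] = 2.8125 + 3.75² = 16.875
Var(Z) = 1*16.875 - (-0.5*3.75)²
= 16.875 - 3.515625 = 13.359375

13.359375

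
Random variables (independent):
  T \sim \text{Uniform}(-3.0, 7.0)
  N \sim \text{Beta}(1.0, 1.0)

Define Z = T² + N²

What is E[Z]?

E[Z] = E[T²] + E[N²]
E[T²] = Var(T) + E[T]² = 8.3333333 + 4 = 12.333333
E[N²] = Var(N) + E[N]² = 0.083333333 + 0.25 = 0.33333333
E[Z] = 12.333333 + 0.33333333 = 12.666667

12.666667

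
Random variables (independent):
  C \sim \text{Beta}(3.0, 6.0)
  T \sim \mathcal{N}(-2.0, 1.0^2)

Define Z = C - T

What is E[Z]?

E[Z] = 1*E[C] - 1*E[T]
E[C] = 0.33333333
E[T] = -2
E[Z] = 1*0.33333333 - 1*(-2) = 2.3333333

2.3333333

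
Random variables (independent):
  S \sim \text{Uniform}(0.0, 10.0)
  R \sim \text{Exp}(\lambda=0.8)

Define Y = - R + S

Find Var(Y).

For independent RVs: Var(aX + bY) = a²Var(X) + b²Var(Y)
Var(S) = 8.3333333
Var(R) = 1.5625
Var(Y) = 1²*8.3333333 + (-1)²*1.5625
= 1*8.3333333 + 1*1.5625 = 9.8958333

9.8958333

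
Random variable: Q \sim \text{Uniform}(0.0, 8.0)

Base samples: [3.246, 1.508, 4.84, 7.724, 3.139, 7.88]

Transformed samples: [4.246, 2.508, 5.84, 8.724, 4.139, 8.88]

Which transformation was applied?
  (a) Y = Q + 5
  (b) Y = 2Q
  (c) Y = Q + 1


Checking option (c) Y = Q + 1:
  Q = 3.246 -> Y = 4.246 ✓
  Q = 1.508 -> Y = 2.508 ✓
  Q = 4.84 -> Y = 5.84 ✓
All samples match this transformation.

(c) Q + 1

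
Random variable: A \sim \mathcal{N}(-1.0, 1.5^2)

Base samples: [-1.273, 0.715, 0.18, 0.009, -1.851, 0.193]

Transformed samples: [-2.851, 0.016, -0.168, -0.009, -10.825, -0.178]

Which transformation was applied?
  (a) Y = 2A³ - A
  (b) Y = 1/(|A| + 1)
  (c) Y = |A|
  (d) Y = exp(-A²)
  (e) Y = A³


Checking option (a) Y = 2A³ - A:
  A = -1.273 -> Y = -2.851 ✓
  A = 0.715 -> Y = 0.016 ✓
  A = 0.18 -> Y = -0.168 ✓
All samples match this transformation.

(a) 2A³ - A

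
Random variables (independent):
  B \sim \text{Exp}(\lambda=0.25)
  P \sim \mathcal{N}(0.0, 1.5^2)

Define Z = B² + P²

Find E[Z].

E[Z] = E[B²] + E[P²]
E[B²] = Var(B) + E[B]² = 16 + 16 = 32
E[P²] = Var(P) + E[P]² = 2.25 + 0 = 2.25
E[Z] = 32 + 2.25 = 34.25

34.25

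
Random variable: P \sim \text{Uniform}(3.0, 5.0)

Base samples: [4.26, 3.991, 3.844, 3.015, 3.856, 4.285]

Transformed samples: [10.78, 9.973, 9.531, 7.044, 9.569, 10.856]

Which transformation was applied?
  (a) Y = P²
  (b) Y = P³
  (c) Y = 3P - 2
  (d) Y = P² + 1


Checking option (c) Y = 3P - 2:
  P = 4.26 -> Y = 10.78 ✓
  P = 3.991 -> Y = 9.973 ✓
  P = 3.844 -> Y = 9.531 ✓
All samples match this transformation.

(c) 3P - 2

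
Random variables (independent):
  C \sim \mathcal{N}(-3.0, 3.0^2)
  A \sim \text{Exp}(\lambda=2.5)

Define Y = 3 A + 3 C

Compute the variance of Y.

For independent RVs: Var(aX + bY) = a²Var(X) + b²Var(Y)
Var(C) = 9
Var(A) = 0.16
Var(Y) = 3²*9 + 3²*0.16
= 9*9 + 9*0.16 = 82.44

82.44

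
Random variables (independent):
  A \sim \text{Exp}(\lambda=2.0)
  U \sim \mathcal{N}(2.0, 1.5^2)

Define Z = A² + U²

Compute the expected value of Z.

E[Z] = E[A²] + E[U²]
E[A²] = Var(A) + E[A]² = 0.25 + 0.25 = 0.5
E[U²] = Var(U) + E[U]² = 2.25 + 4 = 6.25
E[Z] = 0.5 + 6.25 = 6.75

6.75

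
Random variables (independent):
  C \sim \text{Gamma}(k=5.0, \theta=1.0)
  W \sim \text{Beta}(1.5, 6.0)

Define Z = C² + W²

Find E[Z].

E[Z] = E[C²] + E[W²]
E[C²] = Var(C) + E[C]² = 5 + 25 = 30
E[W²] = Var(W) + E[W]² = 0.018823529 + 0.04 = 0.058823529
E[Z] = 30 + 0.058823529 = 30.058824

30.058824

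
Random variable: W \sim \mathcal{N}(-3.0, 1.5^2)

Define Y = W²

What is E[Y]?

Using E[X²] = Var(X) + (E[X])²:
E[W] = -3
Var(W) = 1.5^2 = 2.25
E[W²] = 2.25 + (-3)² = 2.25 + 9 = 11.25

11.25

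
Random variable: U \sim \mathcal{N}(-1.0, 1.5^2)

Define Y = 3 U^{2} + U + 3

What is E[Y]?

E[Y] = 3*E[U²] + 1*E[U] + 3
E[U] = -1
E[U²] = Var(U) + (E[U])² = 2.25 + 1 = 3.25
E[Y] = 3*3.25 + 1*(-1) + 3 = 11.75

11.75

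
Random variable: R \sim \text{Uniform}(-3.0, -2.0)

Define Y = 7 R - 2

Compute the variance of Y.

For Y = aR + b: Var(Y) = a² * Var(R)
Var(R) = (-2 + 3)^2/12 = 0.083333333
Var(Y) = 7² * 0.083333333 = 49 * 0.083333333 = 4.0833333

4.0833333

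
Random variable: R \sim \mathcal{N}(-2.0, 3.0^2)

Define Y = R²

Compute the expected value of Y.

E[R²] = Var(R) + (E[R])² = 9 + 4 = 13

13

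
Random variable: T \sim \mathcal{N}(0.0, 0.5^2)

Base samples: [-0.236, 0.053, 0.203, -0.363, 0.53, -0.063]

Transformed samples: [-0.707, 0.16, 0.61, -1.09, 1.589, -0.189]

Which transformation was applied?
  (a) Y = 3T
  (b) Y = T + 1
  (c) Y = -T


Checking option (a) Y = 3T:
  T = -0.236 -> Y = -0.707 ✓
  T = 0.053 -> Y = 0.16 ✓
  T = 0.203 -> Y = 0.61 ✓
All samples match this transformation.

(a) 3T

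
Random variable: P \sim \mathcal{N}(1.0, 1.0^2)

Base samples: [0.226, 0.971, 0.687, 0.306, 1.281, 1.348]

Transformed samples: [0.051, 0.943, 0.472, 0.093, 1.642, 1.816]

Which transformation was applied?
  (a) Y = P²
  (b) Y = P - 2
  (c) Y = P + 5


Checking option (a) Y = P²:
  P = 0.226 -> Y = 0.051 ✓
  P = 0.971 -> Y = 0.943 ✓
  P = 0.687 -> Y = 0.472 ✓
All samples match this transformation.

(a) P²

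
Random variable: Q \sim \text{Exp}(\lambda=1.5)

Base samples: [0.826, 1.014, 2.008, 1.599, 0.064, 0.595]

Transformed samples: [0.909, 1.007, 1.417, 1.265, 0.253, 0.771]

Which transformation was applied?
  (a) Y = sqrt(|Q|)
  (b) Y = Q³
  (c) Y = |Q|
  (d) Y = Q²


Checking option (a) Y = sqrt(|Q|):
  Q = 0.826 -> Y = 0.909 ✓
  Q = 1.014 -> Y = 1.007 ✓
  Q = 2.008 -> Y = 1.417 ✓
All samples match this transformation.

(a) sqrt(|Q|)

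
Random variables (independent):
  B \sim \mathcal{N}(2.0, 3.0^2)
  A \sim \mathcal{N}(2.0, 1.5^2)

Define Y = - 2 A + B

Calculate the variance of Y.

For independent RVs: Var(aX + bY) = a²Var(X) + b²Var(Y)
Var(B) = 9
Var(A) = 2.25
Var(Y) = 1²*9 + (-2)²*2.25
= 1*9 + 4*2.25 = 18

18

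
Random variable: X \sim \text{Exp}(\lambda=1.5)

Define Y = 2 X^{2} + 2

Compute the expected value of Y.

E[Y] = 2*E[X²] + 2
E[X] = 0.66666667
E[X²] = Var(X) + (E[X])² = 0.44444444 + 0.44444444 = 0.88888889
E[Y] = 2*0.88888889 + 2 = 3.7777778

3.7777778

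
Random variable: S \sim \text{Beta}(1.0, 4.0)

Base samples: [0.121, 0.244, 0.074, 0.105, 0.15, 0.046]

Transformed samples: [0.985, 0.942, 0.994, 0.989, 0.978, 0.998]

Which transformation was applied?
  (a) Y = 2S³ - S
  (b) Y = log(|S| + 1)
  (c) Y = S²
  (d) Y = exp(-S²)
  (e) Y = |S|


Checking option (d) Y = exp(-S²):
  S = 0.121 -> Y = 0.985 ✓
  S = 0.244 -> Y = 0.942 ✓
  S = 0.074 -> Y = 0.994 ✓
All samples match this transformation.

(d) exp(-S²)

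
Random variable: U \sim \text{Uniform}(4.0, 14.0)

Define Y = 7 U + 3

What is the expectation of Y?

For Y = 7U + 3:
E[Y] = 7 * E[U] + 3
E[U] = (4 + 14)/2 = 9
E[Y] = 7 * 9 + 3 = 66

66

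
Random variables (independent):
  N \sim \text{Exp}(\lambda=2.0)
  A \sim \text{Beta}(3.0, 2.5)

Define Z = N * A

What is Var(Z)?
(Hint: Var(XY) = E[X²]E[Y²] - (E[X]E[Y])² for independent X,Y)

Var(XY) = E[X²]E[Y²] - (E[X]E[Y])²
E[N] = 0.5, Var(N) = 0.25
E[A] = 0.54545455, Var(A) = 0.038143675
E[N²] = 0.25 + 0.5² = 0.5
E[A²] = 0.038143675 + 0.54545455² = 0.33566434
Var(Z) = 0.5*0.33566434 - (0.5*0.54545455)²
= 0.16783217 - 0.074380165 = 0.093452003

0.093452003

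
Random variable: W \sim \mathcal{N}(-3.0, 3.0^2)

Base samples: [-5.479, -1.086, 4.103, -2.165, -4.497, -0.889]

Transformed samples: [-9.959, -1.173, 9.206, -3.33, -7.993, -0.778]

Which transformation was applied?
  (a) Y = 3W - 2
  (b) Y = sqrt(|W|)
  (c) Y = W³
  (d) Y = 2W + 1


Checking option (d) Y = 2W + 1:
  W = -5.479 -> Y = -9.959 ✓
  W = -1.086 -> Y = -1.173 ✓
  W = 4.103 -> Y = 9.206 ✓
All samples match this transformation.

(d) 2W + 1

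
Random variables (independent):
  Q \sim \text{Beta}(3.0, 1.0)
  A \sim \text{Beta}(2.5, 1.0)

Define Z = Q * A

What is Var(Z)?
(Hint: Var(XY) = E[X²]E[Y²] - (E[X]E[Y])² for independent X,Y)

Var(XY) = E[X²]E[Y²] - (E[X]E[Y])²
E[Q] = 0.75, Var(Q) = 0.0375
E[A] = 0.71428571, Var(A) = 0.045351474
E[Q²] = 0.0375 + 0.75² = 0.6
E[A²] = 0.045351474 + 0.71428571² = 0.55555556
Var(Z) = 0.6*0.55555556 - (0.75*0.71428571)²
= 0.33333333 - 0.2869898 = 0.046343537

0.046343537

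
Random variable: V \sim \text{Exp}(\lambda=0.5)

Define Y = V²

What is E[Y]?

Using E[X²] = Var(X) + (E[X])²:
E[V] = 2
Var(V) = 1/0.5^2 = 4
E[V²] = 4 + 2² = 4 + 4 = 8

8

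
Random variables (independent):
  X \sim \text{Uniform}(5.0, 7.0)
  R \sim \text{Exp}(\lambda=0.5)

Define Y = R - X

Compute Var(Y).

For independent RVs: Var(aX + bY) = a²Var(X) + b²Var(Y)
Var(X) = 0.33333333
Var(R) = 4
Var(Y) = (-1)²*0.33333333 + 1²*4
= 1*0.33333333 + 1*4 = 4.3333333

4.3333333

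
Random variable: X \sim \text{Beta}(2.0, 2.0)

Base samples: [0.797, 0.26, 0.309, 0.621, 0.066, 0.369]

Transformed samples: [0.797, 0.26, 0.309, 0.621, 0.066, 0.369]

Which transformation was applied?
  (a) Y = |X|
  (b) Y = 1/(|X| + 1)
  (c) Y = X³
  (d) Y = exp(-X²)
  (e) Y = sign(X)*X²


Checking option (a) Y = |X|:
  X = 0.797 -> Y = 0.797 ✓
  X = 0.26 -> Y = 0.26 ✓
  X = 0.309 -> Y = 0.309 ✓
All samples match this transformation.

(a) |X|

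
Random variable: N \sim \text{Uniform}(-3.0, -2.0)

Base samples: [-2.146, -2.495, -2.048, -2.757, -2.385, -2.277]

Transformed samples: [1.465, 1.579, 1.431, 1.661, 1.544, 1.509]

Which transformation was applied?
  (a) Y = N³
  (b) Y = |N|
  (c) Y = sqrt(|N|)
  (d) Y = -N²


Checking option (c) Y = sqrt(|N|):
  N = -2.146 -> Y = 1.465 ✓
  N = -2.495 -> Y = 1.579 ✓
  N = -2.048 -> Y = 1.431 ✓
All samples match this transformation.

(c) sqrt(|N|)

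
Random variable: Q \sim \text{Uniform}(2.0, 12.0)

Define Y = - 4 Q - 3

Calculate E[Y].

For Y = -4Q - 3:
E[Y] = -4 * E[Q] - 3
E[Q] = (2 + 12)/2 = 7
E[Y] = -4 * 7 - 3 = -31

-31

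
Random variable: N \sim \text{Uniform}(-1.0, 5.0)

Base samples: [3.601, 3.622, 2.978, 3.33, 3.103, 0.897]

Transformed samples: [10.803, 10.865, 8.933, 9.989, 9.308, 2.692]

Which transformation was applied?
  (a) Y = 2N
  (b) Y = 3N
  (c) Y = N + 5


Checking option (b) Y = 3N:
  N = 3.601 -> Y = 10.803 ✓
  N = 3.622 -> Y = 10.865 ✓
  N = 2.978 -> Y = 8.933 ✓
All samples match this transformation.

(b) 3N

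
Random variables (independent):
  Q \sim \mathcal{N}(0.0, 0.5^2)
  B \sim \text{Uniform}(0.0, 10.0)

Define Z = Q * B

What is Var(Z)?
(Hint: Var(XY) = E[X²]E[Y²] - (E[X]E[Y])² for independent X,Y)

Var(XY) = E[X²]E[Y²] - (E[X]E[Y])²
E[Q] = 0, Var(Q) = 0.25
E[B] = 5, Var(B) = 8.3333333
E[Q²] = 0.25 + 0² = 0.25
E[B²] = 8.3333333 + 5² = 33.333333
Var(Z) = 0.25*33.333333 - (0*5)²
= 8.3333333 - 0 = 8.3333333

8.3333333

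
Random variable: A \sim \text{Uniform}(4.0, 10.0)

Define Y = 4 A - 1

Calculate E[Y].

For Y = 4A - 1:
E[Y] = 4 * E[A] - 1
E[A] = (4 + 10)/2 = 7
E[Y] = 4 * 7 - 1 = 27

27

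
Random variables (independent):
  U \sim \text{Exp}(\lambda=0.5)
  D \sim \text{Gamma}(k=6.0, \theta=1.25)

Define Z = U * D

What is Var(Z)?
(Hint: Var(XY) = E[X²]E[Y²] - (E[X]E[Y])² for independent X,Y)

Var(XY) = E[X²]E[Y²] - (E[X]E[Y])²
E[U] = 2, Var(U) = 4
E[D] = 7.5, Var(D) = 9.375
E[U²] = 4 + 2² = 8
E[D²] = 9.375 + 7.5² = 65.625
Var(Z) = 8*65.625 - (2*7.5)²
= 525 - 225 = 300

300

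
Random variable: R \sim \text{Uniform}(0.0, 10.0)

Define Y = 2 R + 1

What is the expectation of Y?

For Y = 2R + 1:
E[Y] = 2 * E[R] + 1
E[R] = (0 + 10)/2 = 5
E[Y] = 2 * 5 + 1 = 11

11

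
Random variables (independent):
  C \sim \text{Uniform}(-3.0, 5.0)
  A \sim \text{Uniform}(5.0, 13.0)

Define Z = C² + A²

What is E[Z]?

E[Z] = E[C²] + E[A²]
E[C²] = Var(C) + E[C]² = 5.3333333 + 1 = 6.3333333
E[A²] = Var(A) + E[A]² = 5.3333333 + 81 = 86.333333
E[Z] = 6.3333333 + 86.333333 = 92.666667

92.666667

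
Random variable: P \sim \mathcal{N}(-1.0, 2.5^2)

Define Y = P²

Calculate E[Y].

Using E[X²] = Var(X) + (E[X])²:
E[P] = -1
Var(P) = 2.5^2 = 6.25
E[P²] = 6.25 + (-1)² = 6.25 + 1 = 7.25

7.25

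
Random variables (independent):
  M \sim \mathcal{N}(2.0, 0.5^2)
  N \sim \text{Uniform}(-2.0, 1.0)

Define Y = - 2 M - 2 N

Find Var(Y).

For independent RVs: Var(aX + bY) = a²Var(X) + b²Var(Y)
Var(M) = 0.25
Var(N) = 0.75
Var(Y) = (-2)²*0.25 + (-2)²*0.75
= 4*0.25 + 4*0.75 = 4

4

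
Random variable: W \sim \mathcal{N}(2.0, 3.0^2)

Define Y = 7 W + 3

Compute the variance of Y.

For Y = aW + b: Var(Y) = a² * Var(W)
Var(W) = 3.0^2 = 9
Var(Y) = 7² * 9 = 49 * 9 = 441

441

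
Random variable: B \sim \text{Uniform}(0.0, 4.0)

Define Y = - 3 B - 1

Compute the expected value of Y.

For Y = -3B - 1:
E[Y] = -3 * E[B] - 1
E[B] = (0 + 4)/2 = 2
E[Y] = -3 * 2 - 1 = -7

-7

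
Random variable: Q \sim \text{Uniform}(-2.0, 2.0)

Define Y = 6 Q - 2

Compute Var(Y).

For Y = aQ + b: Var(Y) = a² * Var(Q)
Var(Q) = (2 + 2)^2/12 = 1.3333333
Var(Y) = 6² * 1.3333333 = 36 * 1.3333333 = 48

48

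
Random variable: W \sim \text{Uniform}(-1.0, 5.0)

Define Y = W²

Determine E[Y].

Using E[X²] = Var(X) + (E[X])²:
E[W] = 2
Var(W) = (5 + 1)^2/12 = 3
E[W²] = 3 + 2² = 3 + 4 = 7

7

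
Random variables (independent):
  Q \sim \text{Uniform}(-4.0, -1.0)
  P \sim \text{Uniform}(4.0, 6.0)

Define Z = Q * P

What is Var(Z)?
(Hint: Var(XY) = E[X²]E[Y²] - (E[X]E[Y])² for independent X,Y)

Var(XY) = E[X²]E[Y²] - (E[X]E[Y])²
E[Q] = -2.5, Var(Q) = 0.75
E[P] = 5, Var(P) = 0.33333333
E[Q²] = 0.75 + (-2.5)² = 7
E[P²] = 0.33333333 + 5² = 25.333333
Var(Z) = 7*25.333333 - (-2.5*5)²
= 177.33333 - 156.25 = 21.083333

21.083333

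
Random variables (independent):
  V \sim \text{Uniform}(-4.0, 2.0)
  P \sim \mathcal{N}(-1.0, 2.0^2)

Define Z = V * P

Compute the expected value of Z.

For independent RVs: E[XY] = E[X]*E[Y]
E[V] = -1
E[P] = -1
E[Z] = -1 * (-1) = 1

1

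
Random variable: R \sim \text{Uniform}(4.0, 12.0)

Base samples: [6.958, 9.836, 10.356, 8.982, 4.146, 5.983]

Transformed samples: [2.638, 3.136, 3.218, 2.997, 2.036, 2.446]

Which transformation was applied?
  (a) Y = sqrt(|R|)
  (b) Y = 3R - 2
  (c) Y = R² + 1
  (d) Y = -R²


Checking option (a) Y = sqrt(|R|):
  R = 6.958 -> Y = 2.638 ✓
  R = 9.836 -> Y = 3.136 ✓
  R = 10.356 -> Y = 3.218 ✓
All samples match this transformation.

(a) sqrt(|R|)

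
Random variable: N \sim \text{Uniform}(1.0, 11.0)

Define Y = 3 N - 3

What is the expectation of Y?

For Y = 3N - 3:
E[Y] = 3 * E[N] - 3
E[N] = (1 + 11)/2 = 6
E[Y] = 3 * 6 - 3 = 15

15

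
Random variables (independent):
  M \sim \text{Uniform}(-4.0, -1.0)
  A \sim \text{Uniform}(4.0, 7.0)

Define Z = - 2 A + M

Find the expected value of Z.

E[Z] = 1*E[M] - 2*E[A]
E[M] = -2.5
E[A] = 5.5
E[Z] = 1*(-2.5) - 2*5.5 = -13.5

-13.5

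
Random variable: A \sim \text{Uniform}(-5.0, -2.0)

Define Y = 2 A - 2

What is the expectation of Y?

For Y = 2A - 2:
E[Y] = 2 * E[A] - 2
E[A] = (-5 - 2)/2 = -3.5
E[Y] = 2 * (-3.5) - 2 = -9

-9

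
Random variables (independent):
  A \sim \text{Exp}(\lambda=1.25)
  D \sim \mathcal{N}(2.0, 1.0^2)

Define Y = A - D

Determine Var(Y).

For independent RVs: Var(aX + bY) = a²Var(X) + b²Var(Y)
Var(A) = 0.64
Var(D) = 1
Var(Y) = 1²*0.64 + (-1)²*1
= 1*0.64 + 1*1 = 1.64

1.64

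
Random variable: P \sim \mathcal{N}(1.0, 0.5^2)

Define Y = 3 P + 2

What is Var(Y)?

For Y = aP + b: Var(Y) = a² * Var(P)
Var(P) = 0.5^2 = 0.25
Var(Y) = 3² * 0.25 = 9 * 0.25 = 2.25

2.25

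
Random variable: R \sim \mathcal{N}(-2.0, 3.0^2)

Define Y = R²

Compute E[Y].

E[R²] = Var(R) + (E[R])² = 9 + 4 = 13

13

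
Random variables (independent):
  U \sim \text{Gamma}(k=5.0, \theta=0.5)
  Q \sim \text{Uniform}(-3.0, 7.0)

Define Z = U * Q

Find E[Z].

For independent RVs: E[XY] = E[X]*E[Y]
E[U] = 2.5
E[Q] = 2
E[Z] = 2.5 * 2 = 5

5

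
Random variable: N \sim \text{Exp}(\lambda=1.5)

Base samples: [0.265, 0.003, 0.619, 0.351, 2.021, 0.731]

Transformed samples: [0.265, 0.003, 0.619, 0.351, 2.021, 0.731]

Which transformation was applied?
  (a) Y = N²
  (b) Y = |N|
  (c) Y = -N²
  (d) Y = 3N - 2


Checking option (b) Y = |N|:
  N = 0.265 -> Y = 0.265 ✓
  N = 0.003 -> Y = 0.003 ✓
  N = 0.619 -> Y = 0.619 ✓
All samples match this transformation.

(b) |N|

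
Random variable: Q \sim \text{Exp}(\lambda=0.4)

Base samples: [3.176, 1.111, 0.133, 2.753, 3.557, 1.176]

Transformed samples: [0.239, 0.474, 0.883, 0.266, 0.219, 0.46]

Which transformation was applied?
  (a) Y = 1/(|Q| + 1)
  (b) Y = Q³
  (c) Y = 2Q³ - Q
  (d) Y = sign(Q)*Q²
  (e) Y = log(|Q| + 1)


Checking option (a) Y = 1/(|Q| + 1):
  Q = 3.176 -> Y = 0.239 ✓
  Q = 1.111 -> Y = 0.474 ✓
  Q = 0.133 -> Y = 0.883 ✓
All samples match this transformation.

(a) 1/(|Q| + 1)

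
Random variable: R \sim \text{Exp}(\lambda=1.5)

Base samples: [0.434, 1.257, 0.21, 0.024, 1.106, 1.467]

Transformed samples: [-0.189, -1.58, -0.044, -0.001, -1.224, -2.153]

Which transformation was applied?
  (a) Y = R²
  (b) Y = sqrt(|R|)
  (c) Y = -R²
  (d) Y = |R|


Checking option (c) Y = -R²:
  R = 0.434 -> Y = -0.189 ✓
  R = 1.257 -> Y = -1.58 ✓
  R = 0.21 -> Y = -0.044 ✓
All samples match this transformation.

(c) -R²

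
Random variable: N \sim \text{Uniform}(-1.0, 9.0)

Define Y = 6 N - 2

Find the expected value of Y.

For Y = 6N - 2:
E[Y] = 6 * E[N] - 2
E[N] = (-1 + 9)/2 = 4
E[Y] = 6 * 4 - 2 = 22

22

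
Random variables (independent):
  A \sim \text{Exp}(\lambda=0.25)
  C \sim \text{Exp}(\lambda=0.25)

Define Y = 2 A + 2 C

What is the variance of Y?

For independent RVs: Var(aX + bY) = a²Var(X) + b²Var(Y)
Var(A) = 16
Var(C) = 16
Var(Y) = 2²*16 + 2²*16
= 4*16 + 4*16 = 128

128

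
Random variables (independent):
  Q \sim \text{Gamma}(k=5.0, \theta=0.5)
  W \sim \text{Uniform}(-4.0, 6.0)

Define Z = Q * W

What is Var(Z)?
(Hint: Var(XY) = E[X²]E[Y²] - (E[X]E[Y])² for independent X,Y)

Var(XY) = E[X²]E[Y²] - (E[X]E[Y])²
E[Q] = 2.5, Var(Q) = 1.25
E[W] = 1, Var(W) = 8.3333333
E[Q²] = 1.25 + 2.5² = 7.5
E[W²] = 8.3333333 + 1² = 9.3333333
Var(Z) = 7.5*9.3333333 - (2.5*1)²
= 70 - 6.25 = 63.75

63.75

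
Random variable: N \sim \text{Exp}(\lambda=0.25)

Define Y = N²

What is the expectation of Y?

E[N²] = Var(N) + (E[N])² = 16 + 16 = 32

32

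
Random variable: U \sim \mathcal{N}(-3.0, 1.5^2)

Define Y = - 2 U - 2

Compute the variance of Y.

For Y = aU + b: Var(Y) = a² * Var(U)
Var(U) = 1.5^2 = 2.25
Var(Y) = (-2)² * 2.25 = 4 * 2.25 = 9

9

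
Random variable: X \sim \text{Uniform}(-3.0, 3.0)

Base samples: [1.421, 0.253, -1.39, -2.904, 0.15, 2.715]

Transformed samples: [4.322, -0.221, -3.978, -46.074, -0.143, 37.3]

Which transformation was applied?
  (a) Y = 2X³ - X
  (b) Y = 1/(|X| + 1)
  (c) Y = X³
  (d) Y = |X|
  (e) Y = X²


Checking option (a) Y = 2X³ - X:
  X = 1.421 -> Y = 4.322 ✓
  X = 0.253 -> Y = -0.221 ✓
  X = -1.39 -> Y = -3.978 ✓
All samples match this transformation.

(a) 2X³ - X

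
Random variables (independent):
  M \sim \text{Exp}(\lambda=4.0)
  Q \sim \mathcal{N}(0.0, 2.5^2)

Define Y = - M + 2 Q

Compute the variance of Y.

For independent RVs: Var(aX + bY) = a²Var(X) + b²Var(Y)
Var(M) = 0.0625
Var(Q) = 6.25
Var(Y) = (-1)²*0.0625 + 2²*6.25
= 1*0.0625 + 4*6.25 = 25.0625

25.0625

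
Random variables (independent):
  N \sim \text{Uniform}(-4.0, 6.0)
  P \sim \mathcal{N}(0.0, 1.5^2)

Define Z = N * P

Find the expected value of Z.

For independent RVs: E[XY] = E[X]*E[Y]
E[N] = 1
E[P] = 0
E[Z] = 1 * 0 = 0

0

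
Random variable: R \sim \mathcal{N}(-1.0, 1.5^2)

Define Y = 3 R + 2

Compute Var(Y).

For Y = aR + b: Var(Y) = a² * Var(R)
Var(R) = 1.5^2 = 2.25
Var(Y) = 3² * 2.25 = 9 * 2.25 = 20.25

20.25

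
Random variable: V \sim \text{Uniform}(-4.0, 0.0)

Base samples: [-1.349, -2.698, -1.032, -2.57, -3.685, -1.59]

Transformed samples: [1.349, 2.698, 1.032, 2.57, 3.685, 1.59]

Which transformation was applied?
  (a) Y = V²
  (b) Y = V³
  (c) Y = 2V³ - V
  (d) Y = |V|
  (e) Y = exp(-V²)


Checking option (d) Y = |V|:
  V = -1.349 -> Y = 1.349 ✓
  V = -2.698 -> Y = 2.698 ✓
  V = -1.032 -> Y = 1.032 ✓
All samples match this transformation.

(d) |V|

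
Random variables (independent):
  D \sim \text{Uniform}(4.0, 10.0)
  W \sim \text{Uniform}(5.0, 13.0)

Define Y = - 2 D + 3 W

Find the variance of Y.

For independent RVs: Var(aX + bY) = a²Var(X) + b²Var(Y)
Var(D) = 3
Var(W) = 5.3333333
Var(Y) = (-2)²*3 + 3²*5.3333333
= 4*3 + 9*5.3333333 = 60

60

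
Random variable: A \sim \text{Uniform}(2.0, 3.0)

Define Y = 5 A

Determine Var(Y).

For Y = aA + b: Var(Y) = a² * Var(A)
Var(A) = (3 - 2)^2/12 = 0.083333333
Var(Y) = 5² * 0.083333333 = 25 * 0.083333333 = 2.0833333

2.0833333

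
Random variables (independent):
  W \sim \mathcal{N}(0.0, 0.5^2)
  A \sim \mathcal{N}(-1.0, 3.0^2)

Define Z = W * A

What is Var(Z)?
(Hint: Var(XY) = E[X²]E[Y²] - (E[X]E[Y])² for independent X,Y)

Var(XY) = E[X²]E[Y²] - (E[X]E[Y])²
E[W] = 0, Var(W) = 0.25
E[A] = -1, Var(A) = 9
E[W²] = 0.25 + 0² = 0.25
E[A²] = 9 + (-1)² = 10
Var(Z) = 0.25*10 - (0*(-1))²
= 2.5 - 0 = 2.5

2.5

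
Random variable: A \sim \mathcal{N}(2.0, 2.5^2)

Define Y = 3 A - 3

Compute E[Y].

For Y = 3A - 3:
E[Y] = 3 * E[A] - 3
E[A] = 2.0 = 2
E[Y] = 3 * 2 - 3 = 3

3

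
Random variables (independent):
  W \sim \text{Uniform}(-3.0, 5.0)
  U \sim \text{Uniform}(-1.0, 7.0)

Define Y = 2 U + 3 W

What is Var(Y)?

For independent RVs: Var(aX + bY) = a²Var(X) + b²Var(Y)
Var(W) = 5.3333333
Var(U) = 5.3333333
Var(Y) = 3²*5.3333333 + 2²*5.3333333
= 9*5.3333333 + 4*5.3333333 = 69.333333

69.333333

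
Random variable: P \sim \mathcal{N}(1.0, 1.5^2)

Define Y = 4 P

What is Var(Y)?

For Y = aP + b: Var(Y) = a² * Var(P)
Var(P) = 1.5^2 = 2.25
Var(Y) = 4² * 2.25 = 16 * 2.25 = 36

36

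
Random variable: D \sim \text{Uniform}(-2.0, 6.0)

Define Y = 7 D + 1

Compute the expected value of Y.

For Y = 7D + 1:
E[Y] = 7 * E[D] + 1
E[D] = (-2 + 6)/2 = 2
E[Y] = 7 * 2 + 1 = 15

15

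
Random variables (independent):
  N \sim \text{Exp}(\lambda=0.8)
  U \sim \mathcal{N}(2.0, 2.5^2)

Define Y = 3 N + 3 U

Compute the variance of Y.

For independent RVs: Var(aX + bY) = a²Var(X) + b²Var(Y)
Var(N) = 1.5625
Var(U) = 6.25
Var(Y) = 3²*1.5625 + 3²*6.25
= 9*1.5625 + 9*6.25 = 70.3125

70.3125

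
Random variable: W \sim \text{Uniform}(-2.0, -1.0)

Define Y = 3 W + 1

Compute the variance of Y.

For Y = aW + b: Var(Y) = a² * Var(W)
Var(W) = (-1 + 2)^2/12 = 0.083333333
Var(Y) = 3² * 0.083333333 = 9 * 0.083333333 = 0.75

0.75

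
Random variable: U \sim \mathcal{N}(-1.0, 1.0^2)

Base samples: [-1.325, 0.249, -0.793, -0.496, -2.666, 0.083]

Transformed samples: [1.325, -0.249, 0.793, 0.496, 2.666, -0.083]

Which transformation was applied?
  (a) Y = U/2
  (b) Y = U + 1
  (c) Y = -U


Checking option (c) Y = -U:
  U = -1.325 -> Y = 1.325 ✓
  U = 0.249 -> Y = -0.249 ✓
  U = -0.793 -> Y = 0.793 ✓
All samples match this transformation.

(c) -U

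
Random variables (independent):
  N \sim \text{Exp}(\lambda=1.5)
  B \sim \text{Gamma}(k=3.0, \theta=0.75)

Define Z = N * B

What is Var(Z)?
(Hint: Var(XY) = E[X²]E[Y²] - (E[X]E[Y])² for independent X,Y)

Var(XY) = E[X²]E[Y²] - (E[X]E[Y])²
E[N] = 0.66666667, Var(N) = 0.44444444
E[B] = 2.25, Var(B) = 1.6875
E[N²] = 0.44444444 + 0.66666667² = 0.88888889
E[B²] = 1.6875 + 2.25² = 6.75
Var(Z) = 0.88888889*6.75 - (0.66666667*2.25)²
= 6 - 2.25 = 3.75

3.75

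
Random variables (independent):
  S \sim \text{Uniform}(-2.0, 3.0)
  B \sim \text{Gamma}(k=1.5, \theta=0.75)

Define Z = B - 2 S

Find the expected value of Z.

E[Z] = -2*E[S] + 1*E[B]
E[S] = 0.5
E[B] = 1.125
E[Z] = -2*0.5 + 1*1.125 = 0.125

0.125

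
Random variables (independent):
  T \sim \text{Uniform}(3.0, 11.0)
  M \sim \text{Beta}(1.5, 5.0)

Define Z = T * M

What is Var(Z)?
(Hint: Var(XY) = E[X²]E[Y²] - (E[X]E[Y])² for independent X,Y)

Var(XY) = E[X²]E[Y²] - (E[X]E[Y])²
E[T] = 7, Var(T) = 5.3333333
E[M] = 0.23076923, Var(M) = 0.023668639
E[T²] = 5.3333333 + 7² = 54.333333
E[M²] = 0.023668639 + 0.23076923² = 0.076923077
Var(Z) = 54.333333*0.076923077 - (7*0.23076923)²
= 4.1794872 - 2.6094675 = 1.5700197

1.5700197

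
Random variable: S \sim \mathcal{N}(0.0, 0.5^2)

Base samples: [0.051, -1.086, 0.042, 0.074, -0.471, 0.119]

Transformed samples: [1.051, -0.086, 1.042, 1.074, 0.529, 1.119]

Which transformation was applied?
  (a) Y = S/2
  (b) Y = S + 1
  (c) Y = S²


Checking option (b) Y = S + 1:
  S = 0.051 -> Y = 1.051 ✓
  S = -1.086 -> Y = -0.086 ✓
  S = 0.042 -> Y = 1.042 ✓
All samples match this transformation.

(b) S + 1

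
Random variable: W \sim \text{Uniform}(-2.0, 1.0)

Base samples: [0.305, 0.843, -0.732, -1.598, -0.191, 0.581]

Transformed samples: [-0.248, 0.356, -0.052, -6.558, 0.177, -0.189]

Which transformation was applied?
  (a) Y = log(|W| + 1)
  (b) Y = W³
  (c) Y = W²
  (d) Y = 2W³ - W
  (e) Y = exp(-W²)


Checking option (d) Y = 2W³ - W:
  W = 0.305 -> Y = -0.248 ✓
  W = 0.843 -> Y = 0.356 ✓
  W = -0.732 -> Y = -0.052 ✓
All samples match this transformation.

(d) 2W³ - W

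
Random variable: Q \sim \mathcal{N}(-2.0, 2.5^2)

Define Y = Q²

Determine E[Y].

E[Q²] = Var(Q) + (E[Q])² = 6.25 + 4 = 10.25

10.25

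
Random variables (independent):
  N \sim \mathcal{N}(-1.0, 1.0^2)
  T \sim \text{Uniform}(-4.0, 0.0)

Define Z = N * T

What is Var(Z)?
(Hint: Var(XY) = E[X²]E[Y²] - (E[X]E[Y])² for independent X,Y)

Var(XY) = E[X²]E[Y²] - (E[X]E[Y])²
E[N] = -1, Var(N) = 1
E[T] = -2, Var(T) = 1.3333333
E[N²] = 1 + (-1)² = 2
E[T²] = 1.3333333 + (-2)² = 5.3333333
Var(Z) = 2*5.3333333 - (-1*(-2))²
= 10.666667 - 4 = 6.6666667

6.6666667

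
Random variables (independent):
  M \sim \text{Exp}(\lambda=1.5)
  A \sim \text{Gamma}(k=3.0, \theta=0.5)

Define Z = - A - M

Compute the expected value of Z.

E[Z] = -1*E[M] - 1*E[A]
E[M] = 0.66666667
E[A] = 1.5
E[Z] = -1*0.66666667 - 1*1.5 = -2.1666667

-2.1666667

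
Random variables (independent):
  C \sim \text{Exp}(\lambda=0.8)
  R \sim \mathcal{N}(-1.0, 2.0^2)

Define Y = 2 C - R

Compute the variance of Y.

For independent RVs: Var(aX + bY) = a²Var(X) + b²Var(Y)
Var(C) = 1.5625
Var(R) = 4
Var(Y) = 2²*1.5625 + (-1)²*4
= 4*1.5625 + 1*4 = 10.25

10.25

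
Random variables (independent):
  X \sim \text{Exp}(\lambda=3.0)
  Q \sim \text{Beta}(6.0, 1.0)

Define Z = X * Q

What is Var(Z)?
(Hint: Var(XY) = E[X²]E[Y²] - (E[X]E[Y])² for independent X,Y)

Var(XY) = E[X²]E[Y²] - (E[X]E[Y])²
E[X] = 0.33333333, Var(X) = 0.11111111
E[Q] = 0.85714286, Var(Q) = 0.015306122
E[X²] = 0.11111111 + 0.33333333² = 0.22222222
E[Q²] = 0.015306122 + 0.85714286² = 0.75
Var(Z) = 0.22222222*0.75 - (0.33333333*0.85714286)²
= 0.16666667 - 0.081632653 = 0.085034014

0.085034014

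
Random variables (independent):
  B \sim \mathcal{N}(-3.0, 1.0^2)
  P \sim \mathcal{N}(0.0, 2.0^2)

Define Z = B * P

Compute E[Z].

For independent RVs: E[XY] = E[X]*E[Y]
E[B] = -3
E[P] = 0
E[Z] = -3 * 0 = 0

0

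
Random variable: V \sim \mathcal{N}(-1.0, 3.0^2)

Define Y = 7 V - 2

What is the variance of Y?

For Y = aV + b: Var(Y) = a² * Var(V)
Var(V) = 3.0^2 = 9
Var(Y) = 7² * 9 = 49 * 9 = 441

441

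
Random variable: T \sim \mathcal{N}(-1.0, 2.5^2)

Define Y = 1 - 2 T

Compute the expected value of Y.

For Y = -2T + 1:
E[Y] = -2 * E[T] + 1
E[T] = -1.0 = -1
E[Y] = -2 * (-1) + 1 = 3

3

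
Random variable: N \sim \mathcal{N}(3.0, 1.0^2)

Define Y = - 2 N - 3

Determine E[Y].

For Y = -2N - 3:
E[Y] = -2 * E[N] - 3
E[N] = 3.0 = 3
E[Y] = -2 * 3 - 3 = -9

-9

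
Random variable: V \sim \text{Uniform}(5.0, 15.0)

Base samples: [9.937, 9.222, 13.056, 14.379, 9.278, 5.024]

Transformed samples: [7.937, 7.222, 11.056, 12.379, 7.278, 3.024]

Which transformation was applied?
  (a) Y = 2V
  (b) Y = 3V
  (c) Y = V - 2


Checking option (c) Y = V - 2:
  V = 9.937 -> Y = 7.937 ✓
  V = 9.222 -> Y = 7.222 ✓
  V = 13.056 -> Y = 11.056 ✓
All samples match this transformation.

(c) V - 2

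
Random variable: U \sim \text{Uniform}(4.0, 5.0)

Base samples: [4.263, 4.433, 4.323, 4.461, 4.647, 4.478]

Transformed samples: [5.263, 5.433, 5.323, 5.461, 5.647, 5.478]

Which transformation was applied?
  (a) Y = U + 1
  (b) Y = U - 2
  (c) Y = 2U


Checking option (a) Y = U + 1:
  U = 4.263 -> Y = 5.263 ✓
  U = 4.433 -> Y = 5.433 ✓
  U = 4.323 -> Y = 5.323 ✓
All samples match this transformation.

(a) U + 1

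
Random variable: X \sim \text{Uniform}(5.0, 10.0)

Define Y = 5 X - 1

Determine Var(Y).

For Y = aX + b: Var(Y) = a² * Var(X)
Var(X) = (10 - 5)^2/12 = 2.0833333
Var(Y) = 5² * 2.0833333 = 25 * 2.0833333 = 52.083333

52.083333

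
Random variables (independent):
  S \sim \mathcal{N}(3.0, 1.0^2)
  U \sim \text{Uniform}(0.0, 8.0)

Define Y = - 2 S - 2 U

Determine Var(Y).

For independent RVs: Var(aX + bY) = a²Var(X) + b²Var(Y)
Var(S) = 1
Var(U) = 5.3333333
Var(Y) = (-2)²*1 + (-2)²*5.3333333
= 4*1 + 4*5.3333333 = 25.333333

25.333333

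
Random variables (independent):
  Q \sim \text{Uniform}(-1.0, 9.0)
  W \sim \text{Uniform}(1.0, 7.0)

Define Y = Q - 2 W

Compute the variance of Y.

For independent RVs: Var(aX + bY) = a²Var(X) + b²Var(Y)
Var(Q) = 8.3333333
Var(W) = 3
Var(Y) = 1²*8.3333333 + (-2)²*3
= 1*8.3333333 + 4*3 = 20.333333

20.333333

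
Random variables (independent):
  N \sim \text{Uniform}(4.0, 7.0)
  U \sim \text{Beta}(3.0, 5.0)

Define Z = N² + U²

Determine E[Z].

E[Z] = E[N²] + E[U²]
E[N²] = Var(N) + E[N]² = 0.75 + 30.25 = 31
E[U²] = Var(U) + E[U]² = 0.026041667 + 0.140625 = 0.16666667
E[Z] = 31 + 0.16666667 = 31.166667

31.166667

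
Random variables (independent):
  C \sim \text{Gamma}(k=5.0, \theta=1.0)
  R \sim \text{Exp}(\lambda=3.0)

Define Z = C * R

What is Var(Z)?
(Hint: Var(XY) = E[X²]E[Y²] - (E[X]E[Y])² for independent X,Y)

Var(XY) = E[X²]E[Y²] - (E[X]E[Y])²
E[C] = 5, Var(C) = 5
E[R] = 0.33333333, Var(R) = 0.11111111
E[C²] = 5 + 5² = 30
E[R²] = 0.11111111 + 0.33333333² = 0.22222222
Var(Z) = 30*0.22222222 - (5*0.33333333)²
= 6.6666667 - 2.7777778 = 3.8888889

3.8888889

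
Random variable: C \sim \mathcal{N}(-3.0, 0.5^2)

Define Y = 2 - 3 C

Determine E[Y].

For Y = -3C + 2:
E[Y] = -3 * E[C] + 2
E[C] = -3.0 = -3
E[Y] = -3 * (-3) + 2 = 11

11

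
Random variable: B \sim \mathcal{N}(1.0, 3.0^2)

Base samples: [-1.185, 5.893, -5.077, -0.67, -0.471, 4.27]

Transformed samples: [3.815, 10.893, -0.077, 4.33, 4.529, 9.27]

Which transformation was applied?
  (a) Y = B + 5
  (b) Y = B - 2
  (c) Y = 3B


Checking option (a) Y = B + 5:
  B = -1.185 -> Y = 3.815 ✓
  B = 5.893 -> Y = 10.893 ✓
  B = -5.077 -> Y = -0.077 ✓
All samples match this transformation.

(a) B + 5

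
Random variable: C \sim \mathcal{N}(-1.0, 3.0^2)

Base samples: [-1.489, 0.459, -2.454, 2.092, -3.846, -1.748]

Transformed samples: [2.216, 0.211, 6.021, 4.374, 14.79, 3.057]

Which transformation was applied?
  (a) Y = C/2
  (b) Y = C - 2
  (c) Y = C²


Checking option (c) Y = C²:
  C = -1.489 -> Y = 2.216 ✓
  C = 0.459 -> Y = 0.211 ✓
  C = -2.454 -> Y = 6.021 ✓
All samples match this transformation.

(c) C²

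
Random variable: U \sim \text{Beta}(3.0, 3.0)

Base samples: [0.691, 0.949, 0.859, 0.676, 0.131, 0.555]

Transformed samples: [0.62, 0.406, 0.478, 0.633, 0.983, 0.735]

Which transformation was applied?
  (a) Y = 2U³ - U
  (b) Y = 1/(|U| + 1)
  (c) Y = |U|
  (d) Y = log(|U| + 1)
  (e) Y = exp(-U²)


Checking option (e) Y = exp(-U²):
  U = 0.691 -> Y = 0.62 ✓
  U = 0.949 -> Y = 0.406 ✓
  U = 0.859 -> Y = 0.478 ✓
All samples match this transformation.

(e) exp(-U²)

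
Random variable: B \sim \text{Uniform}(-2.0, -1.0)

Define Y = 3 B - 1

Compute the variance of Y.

For Y = aB + b: Var(Y) = a² * Var(B)
Var(B) = (-1 + 2)^2/12 = 0.083333333
Var(Y) = 3² * 0.083333333 = 9 * 0.083333333 = 0.75

0.75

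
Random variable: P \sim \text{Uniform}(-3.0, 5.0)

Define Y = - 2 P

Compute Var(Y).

For Y = aP + b: Var(Y) = a² * Var(P)
Var(P) = (5 + 3)^2/12 = 5.3333333
Var(Y) = (-2)² * 5.3333333 = 4 * 5.3333333 = 21.333333

21.333333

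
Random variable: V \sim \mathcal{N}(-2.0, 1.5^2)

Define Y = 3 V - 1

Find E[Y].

For Y = 3V - 1:
E[Y] = 3 * E[V] - 1
E[V] = -2.0 = -2
E[Y] = 3 * (-2) - 1 = -7

-7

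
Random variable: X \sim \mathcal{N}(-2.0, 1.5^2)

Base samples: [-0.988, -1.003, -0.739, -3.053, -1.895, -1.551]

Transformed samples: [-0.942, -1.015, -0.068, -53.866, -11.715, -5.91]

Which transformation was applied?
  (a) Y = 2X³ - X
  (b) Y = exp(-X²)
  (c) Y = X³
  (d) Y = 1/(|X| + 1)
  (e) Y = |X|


Checking option (a) Y = 2X³ - X:
  X = -0.988 -> Y = -0.942 ✓
  X = -1.003 -> Y = -1.015 ✓
  X = -0.739 -> Y = -0.068 ✓
All samples match this transformation.

(a) 2X³ - X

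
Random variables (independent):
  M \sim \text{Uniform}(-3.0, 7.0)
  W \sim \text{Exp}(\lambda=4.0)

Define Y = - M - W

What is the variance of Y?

For independent RVs: Var(aX + bY) = a²Var(X) + b²Var(Y)
Var(M) = 8.3333333
Var(W) = 0.0625
Var(Y) = (-1)²*8.3333333 + (-1)²*0.0625
= 1*8.3333333 + 1*0.0625 = 8.3958333

8.3958333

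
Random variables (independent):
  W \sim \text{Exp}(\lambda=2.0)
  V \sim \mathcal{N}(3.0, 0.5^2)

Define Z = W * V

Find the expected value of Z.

For independent RVs: E[XY] = E[X]*E[Y]
E[W] = 0.5
E[V] = 3
E[Z] = 0.5 * 3 = 1.5

1.5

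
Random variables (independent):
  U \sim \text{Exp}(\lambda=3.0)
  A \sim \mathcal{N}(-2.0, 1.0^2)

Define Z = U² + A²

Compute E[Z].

E[Z] = E[U²] + E[A²]
E[U²] = Var(U) + E[U]² = 0.11111111 + 0.11111111 = 0.22222222
E[A²] = Var(A) + E[A]² = 1 + 4 = 5
E[Z] = 0.22222222 + 5 = 5.2222222

5.2222222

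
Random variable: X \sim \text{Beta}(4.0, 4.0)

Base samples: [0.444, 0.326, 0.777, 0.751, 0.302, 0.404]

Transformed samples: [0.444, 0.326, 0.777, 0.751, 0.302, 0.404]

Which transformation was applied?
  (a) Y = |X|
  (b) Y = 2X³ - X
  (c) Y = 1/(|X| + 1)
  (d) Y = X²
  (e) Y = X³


Checking option (a) Y = |X|:
  X = 0.444 -> Y = 0.444 ✓
  X = 0.326 -> Y = 0.326 ✓
  X = 0.777 -> Y = 0.777 ✓
All samples match this transformation.

(a) |X|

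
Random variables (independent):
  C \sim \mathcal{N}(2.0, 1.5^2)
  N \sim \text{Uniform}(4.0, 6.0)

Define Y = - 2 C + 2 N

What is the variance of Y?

For independent RVs: Var(aX + bY) = a²Var(X) + b²Var(Y)
Var(C) = 2.25
Var(N) = 0.33333333
Var(Y) = (-2)²*2.25 + 2²*0.33333333
= 4*2.25 + 4*0.33333333 = 10.333333

10.333333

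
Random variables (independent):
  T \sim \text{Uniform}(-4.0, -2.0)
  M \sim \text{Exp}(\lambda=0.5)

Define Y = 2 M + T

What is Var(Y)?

For independent RVs: Var(aX + bY) = a²Var(X) + b²Var(Y)
Var(T) = 0.33333333
Var(M) = 4
Var(Y) = 1²*0.33333333 + 2²*4
= 1*0.33333333 + 4*4 = 16.333333

16.333333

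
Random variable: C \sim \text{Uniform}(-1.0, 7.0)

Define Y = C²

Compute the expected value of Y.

Using E[X²] = Var(X) + (E[X])²:
E[C] = 3
Var(C) = (7 + 1)^2/12 = 5.3333333
E[C²] = 5.3333333 + 3² = 5.3333333 + 9 = 14.333333

14.333333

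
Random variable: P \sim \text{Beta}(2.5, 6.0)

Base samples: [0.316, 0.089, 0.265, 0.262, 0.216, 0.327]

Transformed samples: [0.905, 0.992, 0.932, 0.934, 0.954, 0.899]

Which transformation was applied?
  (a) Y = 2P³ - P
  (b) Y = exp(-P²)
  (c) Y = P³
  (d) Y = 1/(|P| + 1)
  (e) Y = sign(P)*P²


Checking option (b) Y = exp(-P²):
  P = 0.316 -> Y = 0.905 ✓
  P = 0.089 -> Y = 0.992 ✓
  P = 0.265 -> Y = 0.932 ✓
All samples match this transformation.

(b) exp(-P²)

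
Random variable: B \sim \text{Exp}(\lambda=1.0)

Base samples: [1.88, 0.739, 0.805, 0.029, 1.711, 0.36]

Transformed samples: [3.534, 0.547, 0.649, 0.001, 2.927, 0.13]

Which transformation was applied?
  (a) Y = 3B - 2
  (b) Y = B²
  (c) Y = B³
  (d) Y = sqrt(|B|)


Checking option (b) Y = B²:
  B = 1.88 -> Y = 3.534 ✓
  B = 0.739 -> Y = 0.547 ✓
  B = 0.805 -> Y = 0.649 ✓
All samples match this transformation.

(b) B²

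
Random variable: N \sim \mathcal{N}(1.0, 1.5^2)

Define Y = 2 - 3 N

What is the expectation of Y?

For Y = -3N + 2:
E[Y] = -3 * E[N] + 2
E[N] = 1.0 = 1
E[Y] = -3 * 1 + 2 = -1

-1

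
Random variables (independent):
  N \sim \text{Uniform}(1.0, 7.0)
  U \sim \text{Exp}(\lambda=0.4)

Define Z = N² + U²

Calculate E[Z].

E[Z] = E[N²] + E[U²]
E[N²] = Var(N) + E[N]² = 3 + 16 = 19
E[U²] = Var(U) + E[U]² = 6.25 + 6.25 = 12.5
E[Z] = 19 + 12.5 = 31.5

31.5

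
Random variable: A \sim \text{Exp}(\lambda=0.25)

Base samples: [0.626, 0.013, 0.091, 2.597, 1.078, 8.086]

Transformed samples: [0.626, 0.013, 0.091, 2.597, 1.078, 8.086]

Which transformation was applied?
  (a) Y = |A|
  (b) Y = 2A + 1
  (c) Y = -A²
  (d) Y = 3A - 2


Checking option (a) Y = |A|:
  A = 0.626 -> Y = 0.626 ✓
  A = 0.013 -> Y = 0.013 ✓
  A = 0.091 -> Y = 0.091 ✓
All samples match this transformation.

(a) |A|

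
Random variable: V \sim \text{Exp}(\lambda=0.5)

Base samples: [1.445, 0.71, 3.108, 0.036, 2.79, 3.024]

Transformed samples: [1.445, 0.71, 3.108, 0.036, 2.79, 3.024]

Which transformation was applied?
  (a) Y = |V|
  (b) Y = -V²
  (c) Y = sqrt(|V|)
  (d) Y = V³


Checking option (a) Y = |V|:
  V = 1.445 -> Y = 1.445 ✓
  V = 0.71 -> Y = 0.71 ✓
  V = 3.108 -> Y = 3.108 ✓
All samples match this transformation.

(a) |V|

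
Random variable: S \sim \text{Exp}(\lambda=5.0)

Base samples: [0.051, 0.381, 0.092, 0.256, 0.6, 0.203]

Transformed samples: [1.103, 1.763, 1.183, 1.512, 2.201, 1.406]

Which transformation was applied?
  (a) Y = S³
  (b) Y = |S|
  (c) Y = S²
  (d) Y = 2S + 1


Checking option (d) Y = 2S + 1:
  S = 0.051 -> Y = 1.103 ✓
  S = 0.381 -> Y = 1.763 ✓
  S = 0.092 -> Y = 1.183 ✓
All samples match this transformation.

(d) 2S + 1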